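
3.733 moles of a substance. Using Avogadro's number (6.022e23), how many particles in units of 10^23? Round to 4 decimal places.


N = n * NA, then divide by 1e23 for the requested units.
N / 1e23 = n * 6.022
N / 1e23 = 3.733 * 6.022
N / 1e23 = 22.480126, rounded to 4 dp:

22.4801


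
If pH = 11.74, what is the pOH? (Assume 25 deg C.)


At 25 deg C, pH + pOH = 14.
pOH = 14 - pH = 14 - 11.74
pOH = 2.26:

2.26


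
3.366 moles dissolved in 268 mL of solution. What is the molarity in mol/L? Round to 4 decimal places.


Convert volume to liters: V_L = V_mL / 1000.
V_L = 268 / 1000 = 0.268 L
M = n / V_L = 3.366 / 0.268
M = 12.55970149 mol/L, rounded to 4 dp:

12.5597 mol/L


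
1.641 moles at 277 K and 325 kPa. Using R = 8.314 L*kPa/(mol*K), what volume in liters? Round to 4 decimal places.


PV = nRT, solve for V = nRT / P.
nRT = 1.641 * 8.314 * 277 = 3779.1869
V = 3779.1869 / 325
V = 11.62826738 L, rounded to 4 dp:

11.6283 L


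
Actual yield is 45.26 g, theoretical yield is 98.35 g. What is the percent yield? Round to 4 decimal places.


% yield = 100 * actual / theoretical
% yield = 100 * 45.26 / 98.35
% yield = 46.01931876 %, rounded to 4 dp:

46.0193 %


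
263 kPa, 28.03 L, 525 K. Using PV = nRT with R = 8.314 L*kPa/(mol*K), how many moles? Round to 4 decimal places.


PV = nRT, solve for n = PV / (RT).
PV = 263 * 28.03 = 7371.89
RT = 8.314 * 525 = 4364.85
n = 7371.89 / 4364.85
n = 1.68892173 mol, rounded to 4 dp:

1.6889 mol


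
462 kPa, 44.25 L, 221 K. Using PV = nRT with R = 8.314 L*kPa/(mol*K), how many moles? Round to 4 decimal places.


PV = nRT, solve for n = PV / (RT).
PV = 462 * 44.25 = 20443.5
RT = 8.314 * 221 = 1837.394
n = 20443.5 / 1837.394
n = 11.12635613 mol, rounded to 4 dp:

11.1264 mol


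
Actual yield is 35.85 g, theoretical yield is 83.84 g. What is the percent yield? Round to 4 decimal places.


% yield = 100 * actual / theoretical
% yield = 100 * 35.85 / 83.84
% yield = 42.76001908 %, rounded to 4 dp:

42.7600 %


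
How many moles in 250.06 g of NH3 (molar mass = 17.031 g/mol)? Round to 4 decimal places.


n = mass / M
n = 250.06 / 17.031
n = 14.68263754 mol, rounded to 4 dp:

14.6826 mol


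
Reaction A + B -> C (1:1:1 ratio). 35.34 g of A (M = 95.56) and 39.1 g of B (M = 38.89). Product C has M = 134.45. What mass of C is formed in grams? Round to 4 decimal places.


Find moles of each reactant; the smaller value is the limiting reagent in a 1:1:1 reaction, so moles_C equals moles of the limiter.
n_A = mass_A / M_A = 35.34 / 95.56 = 0.36982 mol
n_B = mass_B / M_B = 39.1 / 38.89 = 1.0054 mol
Limiting reagent: A (smaller), n_limiting = 0.36982 mol
mass_C = n_limiting * M_C = 0.36982 * 134.45
mass_C = 49.722299 g, rounded to 4 dp:

49.7223 g


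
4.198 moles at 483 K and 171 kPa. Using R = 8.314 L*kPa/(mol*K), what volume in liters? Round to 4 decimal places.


PV = nRT, solve for V = nRT / P.
nRT = 4.198 * 8.314 * 483 = 16857.7491
V = 16857.7491 / 171
V = 98.58332807 L, rounded to 4 dp:

98.5833 L


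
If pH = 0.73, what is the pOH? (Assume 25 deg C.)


At 25 deg C, pH + pOH = 14.
pOH = 14 - pH = 14 - 0.73
pOH = 13.27:

13.27


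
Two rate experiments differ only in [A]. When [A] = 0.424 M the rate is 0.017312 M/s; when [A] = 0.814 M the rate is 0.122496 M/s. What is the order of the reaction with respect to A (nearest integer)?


Rate is proportional to [A]^n, so rate2/rate1 = ([A]2/[A]1)^n. Take logs to solve for n.
rate2/rate1 = 0.122496 / 0.017312 = 7.0758
[A]2/[A]1 = 0.814 / 0.424 = 1.9198
n = ln(7.0758) / ln(1.9198) = 3.0
Nearest integer order:

3


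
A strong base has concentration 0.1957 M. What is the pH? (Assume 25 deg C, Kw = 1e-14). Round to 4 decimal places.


A strong base dissociates completely, so [OH-] equals the given concentration.
pOH = -log10([OH-]) = -log10(0.1957) = 0.708409
pH = 14 - pOH = 14 - 0.708409
pH = 13.291591, rounded to 4 dp:

13.2916


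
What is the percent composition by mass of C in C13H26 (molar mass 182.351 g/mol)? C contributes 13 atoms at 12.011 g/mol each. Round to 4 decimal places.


pct = 100 * (n_elem * M_elem) / M_total
mass_contribution = 13 * 12.011 = 156.143 g/mol
pct = 100 * 156.143 / 182.351
pct = 85.62771797 %, rounded to 4 dp:

85.6277 %


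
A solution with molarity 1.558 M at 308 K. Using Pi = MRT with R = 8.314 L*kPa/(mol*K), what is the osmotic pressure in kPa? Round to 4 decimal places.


Osmotic pressure (van't Hoff): Pi = M*R*T.
RT = 8.314 * 308 = 2560.712
Pi = 1.558 * 2560.712
Pi = 3989.589296 kPa, rounded to 4 dp:

3989.5893 kPa


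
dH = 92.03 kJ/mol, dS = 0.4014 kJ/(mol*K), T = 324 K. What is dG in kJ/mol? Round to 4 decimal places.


Gibbs: dG = dH - T*dS (consistent units, dS already in kJ/(mol*K)).
T*dS = 324 * 0.4014 = 130.0536
dG = 92.03 - (130.0536)
dG = -38.0236 kJ/mol, rounded to 4 dp:

-38.0236 kJ/mol


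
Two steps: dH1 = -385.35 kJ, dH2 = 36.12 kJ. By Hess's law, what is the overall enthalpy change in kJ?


Hess's law: enthalpy is a state function, so add the step enthalpies.
dH_total = dH1 + dH2 = -385.35 + (36.12)
dH_total = -349.23 kJ:

-349.23 kJ


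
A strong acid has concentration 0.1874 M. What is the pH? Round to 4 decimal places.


A strong acid dissociates completely, so [H+] equals the given concentration.
pH = -log10([H+]) = -log10(0.1874)
pH = 0.72723041, rounded to 4 dp:

0.7272


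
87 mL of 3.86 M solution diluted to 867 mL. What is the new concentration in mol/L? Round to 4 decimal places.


Dilution: M1*V1 = M2*V2, solve for M2.
M2 = M1*V1 / V2
M2 = 3.86 * 87 / 867
M2 = 335.82 / 867
M2 = 0.38733564 mol/L, rounded to 4 dp:

0.3873 mol/L


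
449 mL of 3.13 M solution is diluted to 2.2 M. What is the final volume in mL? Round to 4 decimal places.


Dilution: M1*V1 = M2*V2, solve for V2.
V2 = M1*V1 / M2
V2 = 3.13 * 449 / 2.2
V2 = 1405.37 / 2.2
V2 = 638.80454545 mL, rounded to 4 dp:

638.8045 mL


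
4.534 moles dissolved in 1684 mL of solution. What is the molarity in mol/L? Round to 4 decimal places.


Convert volume to liters: V_L = V_mL / 1000.
V_L = 1684 / 1000 = 1.684 L
M = n / V_L = 4.534 / 1.684
M = 2.69239905 mol/L, rounded to 4 dp:

2.6924 mol/L


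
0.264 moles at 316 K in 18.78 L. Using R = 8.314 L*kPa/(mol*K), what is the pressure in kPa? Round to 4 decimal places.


PV = nRT, solve for P = nRT / V.
nRT = 0.264 * 8.314 * 316 = 693.5871
P = 693.5871 / 18.78
P = 36.93222045 kPa, rounded to 4 dp:

36.9322 kPa


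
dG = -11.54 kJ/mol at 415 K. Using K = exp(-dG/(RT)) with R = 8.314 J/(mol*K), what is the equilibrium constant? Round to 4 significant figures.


dG is in kJ/mol; multiply by 1000 to match R in J/(mol*K).
RT = 8.314 * 415 = 3450.31 J/mol
exponent = -dG*1000 / (RT) = -(-11.54*1000) / 3450.31 = 3.344627
K = exp(3.344627)
K = 28.349999, rounded to 4 significant figures:

28.35


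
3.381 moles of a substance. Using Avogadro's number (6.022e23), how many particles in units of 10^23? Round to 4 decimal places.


N = n * NA, then divide by 1e23 for the requested units.
N / 1e23 = n * 6.022
N / 1e23 = 3.381 * 6.022
N / 1e23 = 20.360382, rounded to 4 dp:

20.3604


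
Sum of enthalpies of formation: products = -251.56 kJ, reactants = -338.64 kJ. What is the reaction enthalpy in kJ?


dH_rxn = sum(dH_f products) - sum(dH_f reactants)
dH_rxn = -251.56 - (-338.64)
dH_rxn = 87.08 kJ:

87.08 kJ


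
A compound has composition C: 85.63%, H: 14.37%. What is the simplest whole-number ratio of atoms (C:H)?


Assume 100 g of compound, divide each mass% by atomic mass to get moles, then normalize by the smallest to get a raw atom ratio.
Moles per 100 g: C: 85.63/12.011 = 7.1293, H: 14.37/1.008 = 14.256
Raw ratio (divide by min = 7.1293): C: 1.0, H: 2.0
Multiply by 1 to clear fractions: C: 1.0 ~= 1, H: 2.0 ~= 2
Reduce by GCD to get the simplest whole-number ratio:

1:2


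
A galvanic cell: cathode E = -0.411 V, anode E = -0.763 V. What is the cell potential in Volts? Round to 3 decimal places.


Standard cell potential: E_cell = E_cathode - E_anode.
E_cell = -0.411 - (-0.763)
E_cell = 0.352 V, rounded to 3 dp:

0.352 V


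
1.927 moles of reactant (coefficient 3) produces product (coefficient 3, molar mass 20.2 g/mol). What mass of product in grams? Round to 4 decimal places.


Use the coefficient ratio to convert reactant moles to product moles, then multiply by the product's molar mass.
moles_P = moles_R * (coeff_P / coeff_R) = 1.927 * (3/3) = 1.927
mass_P = moles_P * M_P = 1.927 * 20.2
mass_P = 38.9254 g, rounded to 4 dp:

38.9254 g


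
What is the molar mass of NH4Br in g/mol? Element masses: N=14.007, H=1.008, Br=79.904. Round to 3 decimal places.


M = sum(count * atomic_mass) over atoms.
M = 1*14.007 + 4*1.008 + 1*79.904
M = 14.007 + 4.032 + 79.904
M = 97.943 g/mol, rounded to 3 dp:

97.943 g/mol


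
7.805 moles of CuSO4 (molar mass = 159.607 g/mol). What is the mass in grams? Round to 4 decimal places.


mass = n * M
mass = 7.805 * 159.607
mass = 1245.732635 g, rounded to 4 dp:

1245.7326 g


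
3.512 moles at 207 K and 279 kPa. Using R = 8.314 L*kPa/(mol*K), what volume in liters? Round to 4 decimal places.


PV = nRT, solve for V = nRT / P.
nRT = 3.512 * 8.314 * 207 = 6044.145
V = 6044.145 / 279
V = 21.66360215 L, rounded to 4 dp:

21.6636 L


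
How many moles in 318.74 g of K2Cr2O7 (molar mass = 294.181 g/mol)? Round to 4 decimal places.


n = mass / M
n = 318.74 / 294.181
n = 1.08348262 mol, rounded to 4 dp:

1.0835 mol


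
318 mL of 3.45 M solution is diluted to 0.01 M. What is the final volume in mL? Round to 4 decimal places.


Dilution: M1*V1 = M2*V2, solve for V2.
V2 = M1*V1 / M2
V2 = 3.45 * 318 / 0.01
V2 = 1097.1 / 0.01
V2 = 109710.0 mL, rounded to 4 dp:

109710.0000 mL


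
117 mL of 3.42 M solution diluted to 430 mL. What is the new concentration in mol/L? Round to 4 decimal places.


Dilution: M1*V1 = M2*V2, solve for M2.
M2 = M1*V1 / V2
M2 = 3.42 * 117 / 430
M2 = 400.14 / 430
M2 = 0.93055814 mol/L, rounded to 4 dp:

0.9306 mol/L


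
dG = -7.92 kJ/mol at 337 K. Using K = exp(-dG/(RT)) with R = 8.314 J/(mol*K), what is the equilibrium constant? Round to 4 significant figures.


dG is in kJ/mol; multiply by 1000 to match R in J/(mol*K).
RT = 8.314 * 337 = 2801.818 J/mol
exponent = -dG*1000 / (RT) = -(-7.92*1000) / 2801.818 = 2.82673607
K = exp(2.82673607)
K = 16.890242, rounded to 4 significant figures:

16.89


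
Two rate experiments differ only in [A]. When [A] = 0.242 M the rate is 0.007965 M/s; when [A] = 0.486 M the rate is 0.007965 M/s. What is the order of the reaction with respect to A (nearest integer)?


Rate is proportional to [A]^n, so rate2/rate1 = ([A]2/[A]1)^n. Take logs to solve for n.
rate2/rate1 = 0.007965 / 0.007965 = 1.0
[A]2/[A]1 = 0.486 / 0.242 = 2.0083
n = ln(1.0) / ln(2.0083) = 0.0
Nearest integer order:

0


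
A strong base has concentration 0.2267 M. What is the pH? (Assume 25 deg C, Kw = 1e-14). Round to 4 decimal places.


A strong base dissociates completely, so [OH-] equals the given concentration.
pOH = -log10([OH-]) = -log10(0.2267) = 0.644548
pH = 14 - pOH = 14 - 0.644548
pH = 13.355452, rounded to 4 dp:

13.3555


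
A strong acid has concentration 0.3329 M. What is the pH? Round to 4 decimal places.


A strong acid dissociates completely, so [H+] equals the given concentration.
pH = -log10([H+]) = -log10(0.3329)
pH = 0.4776862, rounded to 4 dp:

0.4777


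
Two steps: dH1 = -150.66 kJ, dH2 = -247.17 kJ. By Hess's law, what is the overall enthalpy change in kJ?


Hess's law: enthalpy is a state function, so add the step enthalpies.
dH_total = dH1 + dH2 = -150.66 + (-247.17)
dH_total = -397.83 kJ:

-397.83 kJ


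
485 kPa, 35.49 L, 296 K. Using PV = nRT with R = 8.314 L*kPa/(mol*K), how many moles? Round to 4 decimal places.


PV = nRT, solve for n = PV / (RT).
PV = 485 * 35.49 = 17212.65
RT = 8.314 * 296 = 2460.944
n = 17212.65 / 2460.944
n = 6.99432819 mol, rounded to 4 dp:

6.9943 mol


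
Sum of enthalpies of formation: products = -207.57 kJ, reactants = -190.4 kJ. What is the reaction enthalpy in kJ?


dH_rxn = sum(dH_f products) - sum(dH_f reactants)
dH_rxn = -207.57 - (-190.4)
dH_rxn = -17.17 kJ:

-17.17 kJ


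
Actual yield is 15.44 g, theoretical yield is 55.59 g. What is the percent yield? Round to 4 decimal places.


% yield = 100 * actual / theoretical
% yield = 100 * 15.44 / 55.59
% yield = 27.77477964 %, rounded to 4 dp:

27.7748 %


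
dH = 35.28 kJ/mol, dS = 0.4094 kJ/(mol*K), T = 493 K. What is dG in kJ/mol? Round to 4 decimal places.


Gibbs: dG = dH - T*dS (consistent units, dS already in kJ/(mol*K)).
T*dS = 493 * 0.4094 = 201.8342
dG = 35.28 - (201.8342)
dG = -166.5542 kJ/mol, rounded to 4 dp:

-166.5542 kJ/mol


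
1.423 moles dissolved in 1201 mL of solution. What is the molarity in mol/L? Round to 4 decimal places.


Convert volume to liters: V_L = V_mL / 1000.
V_L = 1201 / 1000 = 1.201 L
M = n / V_L = 1.423 / 1.201
M = 1.18484596 mol/L, rounded to 4 dp:

1.1848 mol/L


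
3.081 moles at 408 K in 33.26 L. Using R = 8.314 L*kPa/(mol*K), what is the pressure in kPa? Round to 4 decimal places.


PV = nRT, solve for P = nRT / V.
nRT = 3.081 * 8.314 * 408 = 10451.0971
P = 10451.0971 / 33.26
P = 314.22420625 kPa, rounded to 4 dp:

314.2242 kPa


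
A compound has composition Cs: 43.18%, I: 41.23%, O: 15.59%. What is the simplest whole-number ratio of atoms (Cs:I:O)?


Assume 100 g of compound, divide each mass% by atomic mass to get moles, then normalize by the smallest to get a raw atom ratio.
Moles per 100 g: Cs: 43.18/132.905 = 0.3249, I: 41.23/126.904 = 0.3249, O: 15.59/15.999 = 0.9744
Raw ratio (divide by min = 0.3249): Cs: 1.0, I: 1.0, O: 2.999
Multiply by 1 to clear fractions: Cs: 1.0 ~= 1, I: 1.0 ~= 1, O: 2.999 ~= 3
Reduce by GCD to get the simplest whole-number ratio:

1:1:3


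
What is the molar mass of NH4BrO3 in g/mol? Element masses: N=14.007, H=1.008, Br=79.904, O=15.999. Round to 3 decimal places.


M = sum(count * atomic_mass) over atoms.
M = 1*14.007 + 4*1.008 + 1*79.904 + 3*15.999
M = 14.007 + 4.032 + 79.904 + 47.997
M = 145.94 g/mol, rounded to 3 dp:

145.940 g/mol


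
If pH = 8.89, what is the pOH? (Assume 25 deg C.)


At 25 deg C, pH + pOH = 14.
pOH = 14 - pH = 14 - 8.89
pOH = 5.11:

5.11


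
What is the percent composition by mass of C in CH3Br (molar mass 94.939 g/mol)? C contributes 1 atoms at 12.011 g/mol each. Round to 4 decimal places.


pct = 100 * (n_elem * M_elem) / M_total
mass_contribution = 1 * 12.011 = 12.011 g/mol
pct = 100 * 12.011 / 94.939
pct = 12.65128135 %, rounded to 4 dp:

12.6513 %


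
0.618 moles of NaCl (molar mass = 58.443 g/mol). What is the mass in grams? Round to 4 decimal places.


mass = n * M
mass = 0.618 * 58.443
mass = 36.117774 g, rounded to 4 dp:

36.1178 g


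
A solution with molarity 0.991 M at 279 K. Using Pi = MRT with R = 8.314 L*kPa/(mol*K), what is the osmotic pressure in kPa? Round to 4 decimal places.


Osmotic pressure (van't Hoff): Pi = M*R*T.
RT = 8.314 * 279 = 2319.606
Pi = 0.991 * 2319.606
Pi = 2298.729546 kPa, rounded to 4 dp:

2298.7295 kPa


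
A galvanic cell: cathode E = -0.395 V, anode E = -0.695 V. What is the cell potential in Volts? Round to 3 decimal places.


Standard cell potential: E_cell = E_cathode - E_anode.
E_cell = -0.395 - (-0.695)
E_cell = 0.3 V, rounded to 3 dp:

0.300 V


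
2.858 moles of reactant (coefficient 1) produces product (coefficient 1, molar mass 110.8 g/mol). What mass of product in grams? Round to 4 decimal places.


Use the coefficient ratio to convert reactant moles to product moles, then multiply by the product's molar mass.
moles_P = moles_R * (coeff_P / coeff_R) = 2.858 * (1/1) = 2.858
mass_P = moles_P * M_P = 2.858 * 110.8
mass_P = 316.6664 g, rounded to 4 dp:

316.6664 g


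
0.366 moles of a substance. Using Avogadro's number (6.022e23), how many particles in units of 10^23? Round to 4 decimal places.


N = n * NA, then divide by 1e23 for the requested units.
N / 1e23 = n * 6.022
N / 1e23 = 0.366 * 6.022
N / 1e23 = 2.204052, rounded to 4 dp:

2.2041


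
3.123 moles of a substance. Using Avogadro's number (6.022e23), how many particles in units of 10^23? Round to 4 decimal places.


N = n * NA, then divide by 1e23 for the requested units.
N / 1e23 = n * 6.022
N / 1e23 = 3.123 * 6.022
N / 1e23 = 18.806706, rounded to 4 dp:

18.8067


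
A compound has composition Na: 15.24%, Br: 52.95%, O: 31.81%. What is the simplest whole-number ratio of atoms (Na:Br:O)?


Assume 100 g of compound, divide each mass% by atomic mass to get moles, then normalize by the smallest to get a raw atom ratio.
Moles per 100 g: Na: 15.24/22.99 = 0.6629, Br: 52.95/79.904 = 0.6627, O: 31.81/15.999 = 1.9882
Raw ratio (divide by min = 0.6627): Na: 1.0, Br: 1.0, O: 3.0
Multiply by 1 to clear fractions: Na: 1.0 ~= 1, Br: 1.0 ~= 1, O: 3.0 ~= 3
Reduce by GCD to get the simplest whole-number ratio:

1:1:3


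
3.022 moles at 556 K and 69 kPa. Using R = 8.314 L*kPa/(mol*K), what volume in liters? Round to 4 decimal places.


PV = nRT, solve for V = nRT / P.
nRT = 3.022 * 8.314 * 556 = 13969.4488
V = 13969.4488 / 69
V = 202.45577971 L, rounded to 4 dp:

202.4558 L


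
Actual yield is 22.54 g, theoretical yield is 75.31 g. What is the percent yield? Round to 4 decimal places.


% yield = 100 * actual / theoretical
% yield = 100 * 22.54 / 75.31
% yield = 29.92962422 %, rounded to 4 dp:

29.9296 %


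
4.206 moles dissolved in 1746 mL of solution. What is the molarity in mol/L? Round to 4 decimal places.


Convert volume to liters: V_L = V_mL / 1000.
V_L = 1746 / 1000 = 1.746 L
M = n / V_L = 4.206 / 1.746
M = 2.40893471 mol/L, rounded to 4 dp:

2.4089 mol/L


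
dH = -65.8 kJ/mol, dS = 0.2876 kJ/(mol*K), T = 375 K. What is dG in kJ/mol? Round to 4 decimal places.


Gibbs: dG = dH - T*dS (consistent units, dS already in kJ/(mol*K)).
T*dS = 375 * 0.2876 = 107.85
dG = -65.8 - (107.85)
dG = -173.65 kJ/mol, rounded to 4 dp:

-173.6500 kJ/mol


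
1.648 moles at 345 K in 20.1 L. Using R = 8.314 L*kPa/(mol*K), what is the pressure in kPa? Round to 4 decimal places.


PV = nRT, solve for P = nRT / V.
nRT = 1.648 * 8.314 * 345 = 4727.0078
P = 4727.0078 / 20.1
P = 235.17451741 kPa, rounded to 4 dp:

235.1745 kPa


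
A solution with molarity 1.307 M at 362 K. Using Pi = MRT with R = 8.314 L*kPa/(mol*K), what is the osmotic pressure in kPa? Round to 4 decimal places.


Osmotic pressure (van't Hoff): Pi = M*R*T.
RT = 8.314 * 362 = 3009.668
Pi = 1.307 * 3009.668
Pi = 3933.636076 kPa, rounded to 4 dp:

3933.6361 kPa


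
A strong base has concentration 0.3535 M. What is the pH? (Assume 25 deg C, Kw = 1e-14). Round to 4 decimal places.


A strong base dissociates completely, so [OH-] equals the given concentration.
pOH = -log10([OH-]) = -log10(0.3535) = 0.451611
pH = 14 - pOH = 14 - 0.451611
pH = 13.548389, rounded to 4 dp:

13.5484


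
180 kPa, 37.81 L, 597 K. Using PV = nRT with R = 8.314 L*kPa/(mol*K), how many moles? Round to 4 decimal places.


PV = nRT, solve for n = PV / (RT).
PV = 180 * 37.81 = 6805.8
RT = 8.314 * 597 = 4963.458
n = 6805.8 / 4963.458
n = 1.37118114 mol, rounded to 4 dp:

1.3712 mol


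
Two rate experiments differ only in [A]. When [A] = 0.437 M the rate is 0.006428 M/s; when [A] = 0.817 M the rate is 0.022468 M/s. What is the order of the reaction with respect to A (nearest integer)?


Rate is proportional to [A]^n, so rate2/rate1 = ([A]2/[A]1)^n. Take logs to solve for n.
rate2/rate1 = 0.022468 / 0.006428 = 3.4953
[A]2/[A]1 = 0.817 / 0.437 = 1.8696
n = ln(3.4953) / ln(1.8696) = 2.0
Nearest integer order:

2


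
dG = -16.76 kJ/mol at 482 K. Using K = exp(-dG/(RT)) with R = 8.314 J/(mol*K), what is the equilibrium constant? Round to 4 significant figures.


dG is in kJ/mol; multiply by 1000 to match R in J/(mol*K).
RT = 8.314 * 482 = 4007.348 J/mol
exponent = -dG*1000 / (RT) = -(-16.76*1000) / 4007.348 = 4.18231708
K = exp(4.18231708)
K = 65.517487, rounded to 4 significant figures:

65.52


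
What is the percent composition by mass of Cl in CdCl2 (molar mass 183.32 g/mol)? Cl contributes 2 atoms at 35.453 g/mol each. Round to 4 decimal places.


pct = 100 * (n_elem * M_elem) / M_total
mass_contribution = 2 * 35.453 = 70.906 g/mol
pct = 100 * 70.906 / 183.32
pct = 38.678813 %, rounded to 4 dp:

38.6788 %


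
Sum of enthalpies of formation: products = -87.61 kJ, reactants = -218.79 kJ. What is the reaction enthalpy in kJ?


dH_rxn = sum(dH_f products) - sum(dH_f reactants)
dH_rxn = -87.61 - (-218.79)
dH_rxn = 131.18 kJ:

131.18 kJ


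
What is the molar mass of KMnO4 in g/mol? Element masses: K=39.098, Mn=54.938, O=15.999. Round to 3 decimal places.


M = sum(count * atomic_mass) over atoms.
M = 1*39.098 + 1*54.938 + 4*15.999
M = 39.098 + 54.938 + 63.996
M = 158.032 g/mol, rounded to 3 dp:

158.032 g/mol


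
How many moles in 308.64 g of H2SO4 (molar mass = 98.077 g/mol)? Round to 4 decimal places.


n = mass / M
n = 308.64 / 98.077
n = 3.14691518 mol, rounded to 4 dp:

3.1469 mol


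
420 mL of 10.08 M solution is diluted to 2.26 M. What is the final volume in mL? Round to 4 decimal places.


Dilution: M1*V1 = M2*V2, solve for V2.
V2 = M1*V1 / M2
V2 = 10.08 * 420 / 2.26
V2 = 4233.6 / 2.26
V2 = 1873.27433628 mL, rounded to 4 dp:

1873.2743 mL


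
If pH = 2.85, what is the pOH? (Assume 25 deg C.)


At 25 deg C, pH + pOH = 14.
pOH = 14 - pH = 14 - 2.85
pOH = 11.15:

11.15


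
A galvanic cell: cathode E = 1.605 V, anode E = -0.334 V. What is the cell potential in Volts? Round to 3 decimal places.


Standard cell potential: E_cell = E_cathode - E_anode.
E_cell = 1.605 - (-0.334)
E_cell = 1.939 V, rounded to 3 dp:

1.939 V


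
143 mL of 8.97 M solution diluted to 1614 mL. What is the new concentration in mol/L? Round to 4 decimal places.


Dilution: M1*V1 = M2*V2, solve for M2.
M2 = M1*V1 / V2
M2 = 8.97 * 143 / 1614
M2 = 1282.71 / 1614
M2 = 0.79473978 mol/L, rounded to 4 dp:

0.7947 mol/L


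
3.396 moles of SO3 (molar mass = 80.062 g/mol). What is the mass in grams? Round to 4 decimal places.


mass = n * M
mass = 3.396 * 80.062
mass = 271.890552 g, rounded to 4 dp:

271.8906 g


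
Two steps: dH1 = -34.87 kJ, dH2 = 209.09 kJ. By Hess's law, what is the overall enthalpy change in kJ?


Hess's law: enthalpy is a state function, so add the step enthalpies.
dH_total = dH1 + dH2 = -34.87 + (209.09)
dH_total = 174.22 kJ:

174.22 kJ


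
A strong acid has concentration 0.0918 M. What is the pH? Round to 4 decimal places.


A strong acid dissociates completely, so [H+] equals the given concentration.
pH = -log10([H+]) = -log10(0.0918)
pH = 1.03715732, rounded to 4 dp:

1.0372


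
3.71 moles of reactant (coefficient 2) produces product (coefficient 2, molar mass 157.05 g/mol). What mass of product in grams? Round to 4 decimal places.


Use the coefficient ratio to convert reactant moles to product moles, then multiply by the product's molar mass.
moles_P = moles_R * (coeff_P / coeff_R) = 3.71 * (2/2) = 3.71
mass_P = moles_P * M_P = 3.71 * 157.05
mass_P = 582.6555 g, rounded to 4 dp:

582.6555 g


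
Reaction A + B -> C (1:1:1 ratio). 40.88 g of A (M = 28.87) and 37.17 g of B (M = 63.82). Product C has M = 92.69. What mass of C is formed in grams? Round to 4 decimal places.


Find moles of each reactant; the smaller value is the limiting reagent in a 1:1:1 reaction, so moles_C equals moles of the limiter.
n_A = mass_A / M_A = 40.88 / 28.87 = 1.416003 mol
n_B = mass_B / M_B = 37.17 / 63.82 = 0.582419 mol
Limiting reagent: B (smaller), n_limiting = 0.582419 mol
mass_C = n_limiting * M_C = 0.582419 * 92.69
mass_C = 53.98441711 g, rounded to 4 dp:

53.9844 g


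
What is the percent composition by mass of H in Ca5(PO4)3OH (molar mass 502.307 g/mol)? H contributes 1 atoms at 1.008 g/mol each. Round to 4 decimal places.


pct = 100 * (n_elem * M_elem) / M_total
mass_contribution = 1 * 1.008 = 1.008 g/mol
pct = 100 * 1.008 / 502.307
pct = 0.20067409 %, rounded to 4 dp:

0.2007 %


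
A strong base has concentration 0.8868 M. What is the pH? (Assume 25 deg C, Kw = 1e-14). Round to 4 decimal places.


A strong base dissociates completely, so [OH-] equals the given concentration.
pOH = -log10([OH-]) = -log10(0.8868) = 0.052174
pH = 14 - pOH = 14 - 0.052174
pH = 13.947826, rounded to 4 dp:

13.9478


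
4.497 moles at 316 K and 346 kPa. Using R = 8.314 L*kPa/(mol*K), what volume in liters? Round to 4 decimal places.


PV = nRT, solve for V = nRT / P.
nRT = 4.497 * 8.314 * 316 = 11814.6263
V = 11814.6263 / 346
V = 34.14631879 L, rounded to 4 dp:

34.1463 L


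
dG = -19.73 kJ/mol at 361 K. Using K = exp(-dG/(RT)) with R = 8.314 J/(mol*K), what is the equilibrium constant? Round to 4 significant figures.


dG is in kJ/mol; multiply by 1000 to match R in J/(mol*K).
RT = 8.314 * 361 = 3001.354 J/mol
exponent = -dG*1000 / (RT) = -(-19.73*1000) / 3001.354 = 6.57369974
K = exp(6.57369974)
K = 716.01401, rounded to 4 significant figures:

716.0


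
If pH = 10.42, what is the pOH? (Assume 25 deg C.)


At 25 deg C, pH + pOH = 14.
pOH = 14 - pH = 14 - 10.42
pOH = 3.58:

3.58


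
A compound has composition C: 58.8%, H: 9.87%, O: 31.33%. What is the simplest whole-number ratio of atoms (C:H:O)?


Assume 100 g of compound, divide each mass% by atomic mass to get moles, then normalize by the smallest to get a raw atom ratio.
Moles per 100 g: C: 58.8/12.011 = 4.8955, H: 9.87/1.008 = 9.7917, O: 31.33/15.999 = 1.9582
Raw ratio (divide by min = 1.9582): C: 2.5, H: 5.0, O: 1.0
Multiply by 2 to clear fractions: C: 5.0 ~= 5, H: 10.0 ~= 10, O: 2.0 ~= 2
Reduce by GCD to get the simplest whole-number ratio:

5:10:2


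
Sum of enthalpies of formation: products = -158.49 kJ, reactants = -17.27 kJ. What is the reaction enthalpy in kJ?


dH_rxn = sum(dH_f products) - sum(dH_f reactants)
dH_rxn = -158.49 - (-17.27)
dH_rxn = -141.22 kJ:

-141.22 kJ


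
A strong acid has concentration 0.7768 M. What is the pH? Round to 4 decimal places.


A strong acid dissociates completely, so [H+] equals the given concentration.
pH = -log10([H+]) = -log10(0.7768)
pH = 0.10969078, rounded to 4 dp:

0.1097


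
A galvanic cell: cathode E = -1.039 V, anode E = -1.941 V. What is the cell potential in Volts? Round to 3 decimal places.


Standard cell potential: E_cell = E_cathode - E_anode.
E_cell = -1.039 - (-1.941)
E_cell = 0.902 V, rounded to 3 dp:

0.902 V


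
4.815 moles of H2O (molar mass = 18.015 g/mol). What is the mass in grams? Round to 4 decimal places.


mass = n * M
mass = 4.815 * 18.015
mass = 86.742225 g, rounded to 4 dp:

86.7422 g


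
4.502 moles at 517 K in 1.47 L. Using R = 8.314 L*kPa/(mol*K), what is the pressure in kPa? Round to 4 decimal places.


PV = nRT, solve for P = nRT / V.
nRT = 4.502 * 8.314 * 517 = 19351.1177
P = 19351.1177 / 1.47
P = 13164.02564626 kPa, rounded to 4 dp:

13164.0256 kPa


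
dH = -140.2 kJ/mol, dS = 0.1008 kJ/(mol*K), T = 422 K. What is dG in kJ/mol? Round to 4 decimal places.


Gibbs: dG = dH - T*dS (consistent units, dS already in kJ/(mol*K)).
T*dS = 422 * 0.1008 = 42.5376
dG = -140.2 - (42.5376)
dG = -182.7376 kJ/mol, rounded to 4 dp:

-182.7376 kJ/mol


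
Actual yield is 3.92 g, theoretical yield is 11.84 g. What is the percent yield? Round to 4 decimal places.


% yield = 100 * actual / theoretical
% yield = 100 * 3.92 / 11.84
% yield = 33.10810811 %, rounded to 4 dp:

33.1081 %


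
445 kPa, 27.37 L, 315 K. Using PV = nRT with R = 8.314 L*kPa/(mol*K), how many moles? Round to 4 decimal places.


PV = nRT, solve for n = PV / (RT).
PV = 445 * 27.37 = 12179.65
RT = 8.314 * 315 = 2618.91
n = 12179.65 / 2618.91
n = 4.65065619 mol, rounded to 4 dp:

4.6507 mol


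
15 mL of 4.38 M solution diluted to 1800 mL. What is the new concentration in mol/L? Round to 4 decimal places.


Dilution: M1*V1 = M2*V2, solve for M2.
M2 = M1*V1 / V2
M2 = 4.38 * 15 / 1800
M2 = 65.7 / 1800
M2 = 0.0365 mol/L, rounded to 4 dp:

0.0365 mol/L


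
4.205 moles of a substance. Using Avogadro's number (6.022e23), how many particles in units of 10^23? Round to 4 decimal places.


N = n * NA, then divide by 1e23 for the requested units.
N / 1e23 = n * 6.022
N / 1e23 = 4.205 * 6.022
N / 1e23 = 25.32251, rounded to 4 dp:

25.3225


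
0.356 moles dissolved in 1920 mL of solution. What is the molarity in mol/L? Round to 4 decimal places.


Convert volume to liters: V_L = V_mL / 1000.
V_L = 1920 / 1000 = 1.92 L
M = n / V_L = 0.356 / 1.92
M = 0.18541667 mol/L, rounded to 4 dp:

0.1854 mol/L


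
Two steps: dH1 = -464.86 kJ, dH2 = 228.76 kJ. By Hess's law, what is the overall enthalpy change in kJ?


Hess's law: enthalpy is a state function, so add the step enthalpies.
dH_total = dH1 + dH2 = -464.86 + (228.76)
dH_total = -236.1 kJ:

-236.10 kJ


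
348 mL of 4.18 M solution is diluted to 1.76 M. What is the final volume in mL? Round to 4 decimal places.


Dilution: M1*V1 = M2*V2, solve for V2.
V2 = M1*V1 / M2
V2 = 4.18 * 348 / 1.76
V2 = 1454.64 / 1.76
V2 = 826.5 mL, rounded to 4 dp:

826.5000 mL


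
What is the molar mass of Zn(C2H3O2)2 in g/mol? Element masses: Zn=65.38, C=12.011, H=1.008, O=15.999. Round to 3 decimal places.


M = sum(count * atomic_mass) over atoms.
M = 1*65.38 + 4*12.011 + 6*1.008 + 4*15.999
M = 65.38 + 48.044 + 6.048 + 63.996
M = 183.468 g/mol, rounded to 3 dp:

183.468 g/mol


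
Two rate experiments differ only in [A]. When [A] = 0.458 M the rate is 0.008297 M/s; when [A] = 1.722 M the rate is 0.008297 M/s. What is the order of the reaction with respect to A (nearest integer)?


Rate is proportional to [A]^n, so rate2/rate1 = ([A]2/[A]1)^n. Take logs to solve for n.
rate2/rate1 = 0.008297 / 0.008297 = 1.0
[A]2/[A]1 = 1.722 / 0.458 = 3.7598
n = ln(1.0) / ln(3.7598) = 0.0
Nearest integer order:

0


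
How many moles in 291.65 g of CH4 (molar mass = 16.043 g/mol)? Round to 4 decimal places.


n = mass / M
n = 291.65 / 16.043
n = 18.17926822 mol, rounded to 4 dp:

18.1793 mol


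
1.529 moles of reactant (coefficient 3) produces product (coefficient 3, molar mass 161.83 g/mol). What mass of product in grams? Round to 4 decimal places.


Use the coefficient ratio to convert reactant moles to product moles, then multiply by the product's molar mass.
moles_P = moles_R * (coeff_P / coeff_R) = 1.529 * (3/3) = 1.529
mass_P = moles_P * M_P = 1.529 * 161.83
mass_P = 247.43807 g, rounded to 4 dp:

247.4381 g


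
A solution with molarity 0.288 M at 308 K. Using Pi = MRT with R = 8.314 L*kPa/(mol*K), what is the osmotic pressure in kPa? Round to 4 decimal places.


Osmotic pressure (van't Hoff): Pi = M*R*T.
RT = 8.314 * 308 = 2560.712
Pi = 0.288 * 2560.712
Pi = 737.485056 kPa, rounded to 4 dp:

737.4851 kPa


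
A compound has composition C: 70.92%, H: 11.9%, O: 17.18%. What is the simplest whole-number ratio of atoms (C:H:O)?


Assume 100 g of compound, divide each mass% by atomic mass to get moles, then normalize by the smallest to get a raw atom ratio.
Moles per 100 g: C: 70.92/12.011 = 5.9046, H: 11.9/1.008 = 11.8056, O: 17.18/15.999 = 1.0738
Raw ratio (divide by min = 1.0738): C: 5.499, H: 10.994, O: 1.0
Multiply by 2 to clear fractions: C: 10.997 ~= 11, H: 21.988 ~= 22, O: 2.0 ~= 2
Reduce by GCD to get the simplest whole-number ratio:

11:22:2


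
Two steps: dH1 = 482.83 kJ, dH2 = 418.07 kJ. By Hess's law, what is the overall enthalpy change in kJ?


Hess's law: enthalpy is a state function, so add the step enthalpies.
dH_total = dH1 + dH2 = 482.83 + (418.07)
dH_total = 900.9 kJ:

900.90 kJ


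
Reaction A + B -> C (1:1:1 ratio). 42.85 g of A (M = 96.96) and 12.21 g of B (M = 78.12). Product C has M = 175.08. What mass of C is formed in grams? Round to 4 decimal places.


Find moles of each reactant; the smaller value is the limiting reagent in a 1:1:1 reaction, so moles_C equals moles of the limiter.
n_A = mass_A / M_A = 42.85 / 96.96 = 0.441935 mol
n_B = mass_B / M_B = 12.21 / 78.12 = 0.156298 mol
Limiting reagent: B (smaller), n_limiting = 0.156298 mol
mass_C = n_limiting * M_C = 0.156298 * 175.08
mass_C = 27.36465384 g, rounded to 4 dp:

27.3647 g


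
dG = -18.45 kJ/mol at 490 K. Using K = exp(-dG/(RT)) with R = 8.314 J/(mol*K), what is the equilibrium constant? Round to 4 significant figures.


dG is in kJ/mol; multiply by 1000 to match R in J/(mol*K).
RT = 8.314 * 490 = 4073.86 J/mol
exponent = -dG*1000 / (RT) = -(-18.45*1000) / 4073.86 = 4.52887434
K = exp(4.52887434)
K = 92.654205, rounded to 4 significant figures:

92.65


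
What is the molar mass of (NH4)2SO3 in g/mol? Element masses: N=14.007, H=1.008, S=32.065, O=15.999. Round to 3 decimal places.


M = sum(count * atomic_mass) over atoms.
M = 2*14.007 + 8*1.008 + 1*32.065 + 3*15.999
M = 28.014 + 8.064 + 32.065 + 47.997
M = 116.14 g/mol, rounded to 3 dp:

116.140 g/mol


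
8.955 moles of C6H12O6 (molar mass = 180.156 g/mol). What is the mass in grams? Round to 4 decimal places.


mass = n * M
mass = 8.955 * 180.156
mass = 1613.29698 g, rounded to 4 dp:

1613.2970 g


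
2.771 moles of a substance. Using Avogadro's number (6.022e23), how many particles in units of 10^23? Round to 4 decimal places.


N = n * NA, then divide by 1e23 for the requested units.
N / 1e23 = n * 6.022
N / 1e23 = 2.771 * 6.022
N / 1e23 = 16.686962, rounded to 4 dp:

16.6870


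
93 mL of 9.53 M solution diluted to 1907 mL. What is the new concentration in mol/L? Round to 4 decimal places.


Dilution: M1*V1 = M2*V2, solve for M2.
M2 = M1*V1 / V2
M2 = 9.53 * 93 / 1907
M2 = 886.29 / 1907
M2 = 0.46475616 mol/L, rounded to 4 dp:

0.4648 mol/L


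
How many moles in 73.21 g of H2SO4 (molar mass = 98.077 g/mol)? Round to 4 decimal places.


n = mass / M
n = 73.21 / 98.077
n = 0.74645432 mol, rounded to 4 dp:

0.7465 mol


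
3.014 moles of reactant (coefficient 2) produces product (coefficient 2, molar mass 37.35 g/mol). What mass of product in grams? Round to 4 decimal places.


Use the coefficient ratio to convert reactant moles to product moles, then multiply by the product's molar mass.
moles_P = moles_R * (coeff_P / coeff_R) = 3.014 * (2/2) = 3.014
mass_P = moles_P * M_P = 3.014 * 37.35
mass_P = 112.5729 g, rounded to 4 dp:

112.5729 g


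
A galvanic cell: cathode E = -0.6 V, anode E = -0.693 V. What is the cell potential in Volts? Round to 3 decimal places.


Standard cell potential: E_cell = E_cathode - E_anode.
E_cell = -0.6 - (-0.693)
E_cell = 0.093 V, rounded to 3 dp:

0.093 V


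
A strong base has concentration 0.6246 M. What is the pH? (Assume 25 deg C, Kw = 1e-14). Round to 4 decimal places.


A strong base dissociates completely, so [OH-] equals the given concentration.
pOH = -log10([OH-]) = -log10(0.6246) = 0.204398
pH = 14 - pOH = 14 - 0.204398
pH = 13.795602, rounded to 4 dp:

13.7956


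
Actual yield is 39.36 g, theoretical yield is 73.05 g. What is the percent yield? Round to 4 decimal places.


% yield = 100 * actual / theoretical
% yield = 100 * 39.36 / 73.05
% yield = 53.88090349 %, rounded to 4 dp:

53.8809 %


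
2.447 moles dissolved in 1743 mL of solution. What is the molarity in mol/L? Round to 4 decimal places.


Convert volume to liters: V_L = V_mL / 1000.
V_L = 1743 / 1000 = 1.743 L
M = n / V_L = 2.447 / 1.743
M = 1.40390132 mol/L, rounded to 4 dp:

1.4039 mol/L


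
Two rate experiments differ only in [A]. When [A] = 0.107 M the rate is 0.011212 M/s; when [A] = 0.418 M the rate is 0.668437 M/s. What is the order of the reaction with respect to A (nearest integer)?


Rate is proportional to [A]^n, so rate2/rate1 = ([A]2/[A]1)^n. Take logs to solve for n.
rate2/rate1 = 0.668437 / 0.011212 = 59.618
[A]2/[A]1 = 0.418 / 0.107 = 3.9065
n = ln(59.618) / ln(3.9065) = 3.0
Nearest integer order:

3


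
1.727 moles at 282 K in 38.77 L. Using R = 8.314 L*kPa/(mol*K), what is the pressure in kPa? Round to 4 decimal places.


PV = nRT, solve for P = nRT / V.
nRT = 1.727 * 8.314 * 282 = 4049.0344
P = 4049.0344 / 38.77
P = 104.4373072 kPa, rounded to 4 dp:

104.4373 kPa


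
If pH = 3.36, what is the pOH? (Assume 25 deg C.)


At 25 deg C, pH + pOH = 14.
pOH = 14 - pH = 14 - 3.36
pOH = 10.64:

10.64


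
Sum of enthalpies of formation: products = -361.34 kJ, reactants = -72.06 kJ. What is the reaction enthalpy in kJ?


dH_rxn = sum(dH_f products) - sum(dH_f reactants)
dH_rxn = -361.34 - (-72.06)
dH_rxn = -289.28 kJ:

-289.28 kJ


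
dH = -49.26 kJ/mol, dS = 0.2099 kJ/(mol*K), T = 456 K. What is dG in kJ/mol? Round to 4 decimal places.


Gibbs: dG = dH - T*dS (consistent units, dS already in kJ/(mol*K)).
T*dS = 456 * 0.2099 = 95.7144
dG = -49.26 - (95.7144)
dG = -144.9744 kJ/mol, rounded to 4 dp:

-144.9744 kJ/mol


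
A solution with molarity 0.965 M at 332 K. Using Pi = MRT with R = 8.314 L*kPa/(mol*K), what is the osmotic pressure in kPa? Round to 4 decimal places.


Osmotic pressure (van't Hoff): Pi = M*R*T.
RT = 8.314 * 332 = 2760.248
Pi = 0.965 * 2760.248
Pi = 2663.63932 kPa, rounded to 4 dp:

2663.6393 kPa


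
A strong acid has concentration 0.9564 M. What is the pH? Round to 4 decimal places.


A strong acid dissociates completely, so [H+] equals the given concentration.
pH = -log10([H+]) = -log10(0.9564)
pH = 0.01936043, rounded to 4 dp:

0.0194


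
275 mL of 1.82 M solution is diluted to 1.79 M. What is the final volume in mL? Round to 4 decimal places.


Dilution: M1*V1 = M2*V2, solve for V2.
V2 = M1*V1 / M2
V2 = 1.82 * 275 / 1.79
V2 = 500.5 / 1.79
V2 = 279.60893855 mL, rounded to 4 dp:

279.6089 mL


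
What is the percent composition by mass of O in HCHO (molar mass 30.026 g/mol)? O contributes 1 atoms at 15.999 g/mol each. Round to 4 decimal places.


pct = 100 * (n_elem * M_elem) / M_total
mass_contribution = 1 * 15.999 = 15.999 g/mol
pct = 100 * 15.999 / 30.026
pct = 53.28382069 %, rounded to 4 dp:

53.2838 %


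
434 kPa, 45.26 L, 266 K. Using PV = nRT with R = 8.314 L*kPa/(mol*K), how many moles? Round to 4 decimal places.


PV = nRT, solve for n = PV / (RT).
PV = 434 * 45.26 = 19642.84
RT = 8.314 * 266 = 2211.524
n = 19642.84 / 2211.524
n = 8.88203791 mol, rounded to 4 dp:

8.8820 mol


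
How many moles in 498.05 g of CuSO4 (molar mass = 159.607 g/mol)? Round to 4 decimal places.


n = mass / M
n = 498.05 / 159.607
n = 3.12047717 mol, rounded to 4 dp:

3.1205 mol


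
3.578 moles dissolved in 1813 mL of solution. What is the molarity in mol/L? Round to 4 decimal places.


Convert volume to liters: V_L = V_mL / 1000.
V_L = 1813 / 1000 = 1.813 L
M = n / V_L = 3.578 / 1.813
M = 1.97352454 mol/L, rounded to 4 dp:

1.9735 mol/L


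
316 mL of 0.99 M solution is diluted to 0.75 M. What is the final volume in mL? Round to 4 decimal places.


Dilution: M1*V1 = M2*V2, solve for V2.
V2 = M1*V1 / M2
V2 = 0.99 * 316 / 0.75
V2 = 312.84 / 0.75
V2 = 417.12 mL, rounded to 4 dp:

417.1200 mL


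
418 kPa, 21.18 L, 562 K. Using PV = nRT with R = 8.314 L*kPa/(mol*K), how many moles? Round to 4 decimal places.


PV = nRT, solve for n = PV / (RT).
PV = 418 * 21.18 = 8853.24
RT = 8.314 * 562 = 4672.468
n = 8853.24 / 4672.468
n = 1.89476739 mol, rounded to 4 dp:

1.8948 mol


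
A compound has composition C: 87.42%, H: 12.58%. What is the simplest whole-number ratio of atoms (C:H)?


Assume 100 g of compound, divide each mass% by atomic mass to get moles, then normalize by the smallest to get a raw atom ratio.
Moles per 100 g: C: 87.42/12.011 = 7.2783, H: 12.58/1.008 = 12.4802
Raw ratio (divide by min = 7.2783): C: 1.0, H: 1.715
Multiply by 7 to clear fractions: C: 7.0 ~= 7, H: 12.003 ~= 12
Reduce by GCD to get the simplest whole-number ratio:

7:12


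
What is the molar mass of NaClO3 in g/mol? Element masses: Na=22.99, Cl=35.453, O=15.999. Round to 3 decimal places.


M = sum(count * atomic_mass) over atoms.
M = 1*22.99 + 1*35.453 + 3*15.999
M = 22.99 + 35.453 + 47.997
M = 106.44 g/mol, rounded to 3 dp:

106.440 g/mol
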